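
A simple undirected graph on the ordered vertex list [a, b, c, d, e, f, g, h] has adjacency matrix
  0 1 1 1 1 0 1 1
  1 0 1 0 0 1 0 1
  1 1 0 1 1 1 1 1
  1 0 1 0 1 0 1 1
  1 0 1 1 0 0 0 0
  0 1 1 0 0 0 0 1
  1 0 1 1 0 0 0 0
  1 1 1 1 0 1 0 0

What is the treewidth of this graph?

3

A width-3 tree decomposition is:
Bags: B1 = {a, b, c, h}  B2 = {b, c, f, h}  B3 = {a, c, d, h}  B4 = {a, c, d, e}  B5 = {a, c, d, g}
Tree: B1–B2, B1–B3, B3–B4, B4–B5
The largest bag has 4 vertices, giving width 3; this decomposition certifies tw(G) ≤ 3. Conversely, {a, c, d, g} is a clique of size 4, and the vertices of any clique must share a bag in every tree decomposition; so some bag has ≥ 4 vertices and tw(G) ≥ 3. The upper and lower bounds meet at 3, so that is the treewidth.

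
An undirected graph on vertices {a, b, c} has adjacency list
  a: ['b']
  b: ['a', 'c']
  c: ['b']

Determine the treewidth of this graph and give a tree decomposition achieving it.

Treewidth 1.
One such decomposition:
Bags: B1 = {b, c}  B2 = {a, b}
Tree: B1–B2

Each bag holds 2 vertices, so the decomposition has width 1, which upper-bounds the treewidth. G has an edge, so its treewidth is at least 1. Combining the bounds, tw(G) = 1.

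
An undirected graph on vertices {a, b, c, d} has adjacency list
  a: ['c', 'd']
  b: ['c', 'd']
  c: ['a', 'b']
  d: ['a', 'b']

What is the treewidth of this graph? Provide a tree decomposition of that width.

Every bag has size at most 3, so the width is 3 − 1 = 2 and tw(G) ≤ 2. Since a–c–b–d–a is a cycle in G, G is not acyclic. Forests are exactly the graphs of treewidth ≤ 1, so tw(G) ≥ 2. Hence tw(G) = 2 exactly.

Treewidth 2.
One such decomposition:
Bags: B1 = {a, b, c}  B2 = {a, b, d}
Tree: B1–B2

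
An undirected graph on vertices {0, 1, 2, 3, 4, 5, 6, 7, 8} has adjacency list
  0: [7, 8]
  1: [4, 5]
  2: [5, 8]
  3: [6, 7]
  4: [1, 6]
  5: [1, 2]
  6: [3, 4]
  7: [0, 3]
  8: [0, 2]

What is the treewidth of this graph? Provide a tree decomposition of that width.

Treewidth 2.
One such decomposition:
Bags: B1 = {2, 5, 8}  B2 = {1, 5, 8}  B3 = {1, 4, 8}  B4 = {4, 6, 8}  B5 = {3, 6, 8}  B6 = {3, 7, 8}  B7 = {0, 7, 8}
Tree: B1–B2, B2–B3, B3–B4, B4–B5, B5–B6, B6–B7

The largest bag has 3 vertices, giving width 2; this decomposition certifies tw(G) ≤ 2. The edges 8–2–5–1–4–6–3–7–0–8 form a cycle, so G is not a tree and its treewidth is at least 2. Therefore the treewidth is 2.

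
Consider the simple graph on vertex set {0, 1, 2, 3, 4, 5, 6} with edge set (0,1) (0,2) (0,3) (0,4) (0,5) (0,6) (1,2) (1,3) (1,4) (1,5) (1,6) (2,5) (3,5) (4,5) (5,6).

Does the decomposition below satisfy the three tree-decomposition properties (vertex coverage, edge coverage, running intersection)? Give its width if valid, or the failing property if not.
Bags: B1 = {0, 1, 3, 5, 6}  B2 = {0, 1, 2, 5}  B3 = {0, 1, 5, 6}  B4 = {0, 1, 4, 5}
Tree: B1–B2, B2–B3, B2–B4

No — bags containing vertex 6 are not connected in the tree.

A tree decomposition must satisfy three properties: every vertex lies in some bag; for every edge, both endpoints lie together in some bag; and for every vertex, the bags containing it form a connected subtree. Here bags containing vertex 6 are not connected in the tree, so the decomposition is invalid.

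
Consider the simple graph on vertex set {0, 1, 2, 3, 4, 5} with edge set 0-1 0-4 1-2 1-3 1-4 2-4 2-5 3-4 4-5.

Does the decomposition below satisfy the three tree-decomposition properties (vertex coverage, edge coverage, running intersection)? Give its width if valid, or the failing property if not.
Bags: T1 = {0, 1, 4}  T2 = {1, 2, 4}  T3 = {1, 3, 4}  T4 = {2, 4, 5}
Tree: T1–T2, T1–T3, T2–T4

Yes; width 2.

Checking the three conditions: (i) the bags cover all of {0, 1, 2, 3, 4, 5}; (ii) for each edge, some bag contains both endpoints; (iii) the bags containing any fixed vertex form a subtree. All hold, so the decomposition is valid with width 3 − 1 = 2.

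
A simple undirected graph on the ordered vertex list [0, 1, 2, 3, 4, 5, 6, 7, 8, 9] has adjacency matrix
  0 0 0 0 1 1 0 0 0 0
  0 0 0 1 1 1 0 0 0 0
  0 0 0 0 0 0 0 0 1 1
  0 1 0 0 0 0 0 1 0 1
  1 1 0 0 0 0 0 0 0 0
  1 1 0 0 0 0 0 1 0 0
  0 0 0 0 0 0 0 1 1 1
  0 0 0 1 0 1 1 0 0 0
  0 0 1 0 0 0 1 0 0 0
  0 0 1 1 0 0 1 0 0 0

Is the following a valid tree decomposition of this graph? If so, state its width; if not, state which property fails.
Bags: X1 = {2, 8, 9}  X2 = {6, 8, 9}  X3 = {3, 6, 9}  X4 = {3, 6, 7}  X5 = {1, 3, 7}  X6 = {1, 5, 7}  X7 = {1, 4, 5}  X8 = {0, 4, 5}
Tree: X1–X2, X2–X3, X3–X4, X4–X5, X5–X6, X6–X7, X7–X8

Yes; width 2.

Vertex coverage: the bags together contain {0, 1, 2, 3, 4, 5, 6, 7, 8, 9}, the full vertex set. Edge coverage: each edge of G has both endpoints in at least one bag. Running intersection: for every vertex, the bags containing it form a connected subtree. All three properties hold, so this is a valid tree decomposition of width max|bag| − 1 = 2, and hence tw(G) ≤ 2.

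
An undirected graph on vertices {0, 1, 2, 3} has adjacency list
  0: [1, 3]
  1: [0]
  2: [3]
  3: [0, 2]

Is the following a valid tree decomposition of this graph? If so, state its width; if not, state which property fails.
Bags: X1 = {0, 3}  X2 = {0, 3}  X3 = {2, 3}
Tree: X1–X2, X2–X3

No — vertex 1 appears in no bag.

A tree decomposition must satisfy three properties: every vertex lies in some bag; for every edge, both endpoints lie together in some bag; and for every vertex, the bags containing it form a connected subtree. Here vertex 1 appears in no bag, so the decomposition is invalid.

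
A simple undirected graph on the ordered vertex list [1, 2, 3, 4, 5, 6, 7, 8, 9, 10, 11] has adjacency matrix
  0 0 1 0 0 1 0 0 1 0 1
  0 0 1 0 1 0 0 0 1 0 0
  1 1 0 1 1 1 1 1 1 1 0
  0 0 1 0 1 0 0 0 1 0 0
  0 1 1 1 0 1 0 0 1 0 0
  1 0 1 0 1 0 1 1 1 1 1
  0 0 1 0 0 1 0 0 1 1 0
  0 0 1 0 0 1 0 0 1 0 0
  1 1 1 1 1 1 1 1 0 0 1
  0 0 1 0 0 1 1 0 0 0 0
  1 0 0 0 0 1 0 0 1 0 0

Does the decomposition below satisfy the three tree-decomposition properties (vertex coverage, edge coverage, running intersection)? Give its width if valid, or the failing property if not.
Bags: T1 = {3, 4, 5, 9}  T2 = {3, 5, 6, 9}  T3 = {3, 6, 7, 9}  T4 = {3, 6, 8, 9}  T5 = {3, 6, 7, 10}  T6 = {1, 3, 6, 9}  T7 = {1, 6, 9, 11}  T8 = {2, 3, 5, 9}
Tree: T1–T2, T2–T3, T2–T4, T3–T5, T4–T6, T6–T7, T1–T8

Yes; width 3.

Checking the three conditions: (i) the bags cover all of {1, 2, 3, 4, 5, 6, 7, 8, 9, 10, 11}; (ii) for each edge, some bag contains both endpoints; (iii) the bags containing any fixed vertex form a subtree. All hold, so the decomposition is valid with width 4 − 1 = 3.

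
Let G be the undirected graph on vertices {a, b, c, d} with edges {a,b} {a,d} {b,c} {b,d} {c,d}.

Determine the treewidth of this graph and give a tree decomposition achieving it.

The largest bag has 3 vertices, giving width 2; this decomposition certifies tw(G) ≤ 2. For the lower bound, the 3 vertices {b, c, d} are pairwise adjacent, and any tree decomposition puts a clique entirely inside one bag — forcing width ≥ 2. Combining the bounds, tw(G) = 2.

Treewidth 2.
One optimal decomposition is:
Bags: B1 = {b, c, d}  B2 = {a, b, d}
Tree: B1–B2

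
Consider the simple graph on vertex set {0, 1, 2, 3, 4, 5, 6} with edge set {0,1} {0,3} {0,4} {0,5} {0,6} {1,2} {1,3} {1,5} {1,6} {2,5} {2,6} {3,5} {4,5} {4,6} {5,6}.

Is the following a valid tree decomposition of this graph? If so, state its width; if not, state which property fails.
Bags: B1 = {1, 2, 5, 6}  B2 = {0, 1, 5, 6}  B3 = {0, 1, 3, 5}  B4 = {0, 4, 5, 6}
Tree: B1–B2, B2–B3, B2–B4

Every vertex of G appears in some bag (union = {0, 1, 2, 3, 4, 5, 6}); every edge is covered by a bag; and for each vertex v the set of bags containing v is connected in the bag tree. The decomposition is therefore valid. The largest bag has 4 vertices, so the width is 3.

Yes; width 3.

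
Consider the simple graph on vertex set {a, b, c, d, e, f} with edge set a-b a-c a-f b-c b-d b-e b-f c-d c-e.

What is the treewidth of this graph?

A width-2 tree decomposition is:
Bags: B1 = {a, b, c}  B2 = {b, c, e}  B3 = {a, b, f}  B4 = {b, c, d}
Tree: B1–B2, B1–B3, B1–B4
Each bag holds 3 vertices, so the decomposition has width 2, which upper-bounds the treewidth. For the lower bound, the 3 vertices {b, c, d} are pairwise adjacent, and any tree decomposition puts a clique entirely inside one bag — forcing width ≥ 2. The upper and lower bounds meet at 2, so that is the treewidth.

2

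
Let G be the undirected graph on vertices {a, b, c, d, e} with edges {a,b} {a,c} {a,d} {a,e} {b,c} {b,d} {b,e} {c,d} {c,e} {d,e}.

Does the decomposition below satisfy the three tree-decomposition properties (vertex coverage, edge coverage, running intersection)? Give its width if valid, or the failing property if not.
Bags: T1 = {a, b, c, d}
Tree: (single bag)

No — vertex e appears in no bag.

A tree decomposition must satisfy three properties: every vertex lies in some bag; for every edge, both endpoints lie together in some bag; and for every vertex, the bags containing it form a connected subtree. Here vertex e appears in no bag, so the decomposition is invalid.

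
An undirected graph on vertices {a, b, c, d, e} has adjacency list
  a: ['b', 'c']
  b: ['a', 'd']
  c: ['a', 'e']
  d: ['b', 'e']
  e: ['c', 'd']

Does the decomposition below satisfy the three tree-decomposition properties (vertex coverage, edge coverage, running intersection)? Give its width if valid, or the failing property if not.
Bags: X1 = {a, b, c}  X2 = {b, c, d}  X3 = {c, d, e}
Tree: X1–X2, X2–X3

Yes; width 2.

Every vertex of G appears in some bag (union = {a, b, c, d, e}); every edge is covered by a bag; and for each vertex v the set of bags containing v is connected in the bag tree. The decomposition is therefore valid. The largest bag has 3 vertices, so the width is 2.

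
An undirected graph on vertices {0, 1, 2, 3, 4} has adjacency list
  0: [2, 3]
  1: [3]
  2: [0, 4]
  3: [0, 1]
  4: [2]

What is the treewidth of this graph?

A width-1 tree decomposition is:
Bags: B1 = {2, 4}  B2 = {0, 2}  B3 = {0, 3}  B4 = {1, 3}
Tree: B1–B2, B2–B3, B3–B4
The largest bag has 2 vertices, giving width 1; this decomposition certifies tw(G) ≤ 1. G has an edge, so its treewidth is at least 1. Hence tw(G) = 1 exactly.

1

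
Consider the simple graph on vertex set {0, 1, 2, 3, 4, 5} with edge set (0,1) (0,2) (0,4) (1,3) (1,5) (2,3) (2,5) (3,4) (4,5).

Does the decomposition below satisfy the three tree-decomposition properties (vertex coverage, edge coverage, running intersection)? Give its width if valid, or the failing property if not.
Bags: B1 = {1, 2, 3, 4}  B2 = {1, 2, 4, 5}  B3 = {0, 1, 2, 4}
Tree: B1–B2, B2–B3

Checking the three conditions: (i) the bags cover all of {0, 1, 2, 3, 4, 5}; (ii) for each edge, some bag contains both endpoints; (iii) the bags containing any fixed vertex form a subtree. All hold, so the decomposition is valid with width 4 − 1 = 3.

Yes; width 3.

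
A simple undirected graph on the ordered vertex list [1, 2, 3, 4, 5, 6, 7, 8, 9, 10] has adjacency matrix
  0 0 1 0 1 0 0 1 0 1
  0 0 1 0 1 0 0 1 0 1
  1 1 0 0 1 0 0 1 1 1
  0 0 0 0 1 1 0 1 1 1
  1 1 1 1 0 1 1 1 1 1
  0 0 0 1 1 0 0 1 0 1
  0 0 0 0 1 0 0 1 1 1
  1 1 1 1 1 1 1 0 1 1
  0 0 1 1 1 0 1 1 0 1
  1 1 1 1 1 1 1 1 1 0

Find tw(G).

4

A width-4 tree decomposition is:
Bags: B1 = {3, 5, 8, 9, 10}  B2 = {1, 3, 5, 8, 10}  B3 = {5, 7, 8, 9, 10}  B4 = {4, 5, 8, 9, 10}  B5 = {4, 5, 6, 8, 10}  B6 = {2, 3, 5, 8, 10}
Tree: B1–B2, B1–B3, B3–B4, B4–B5, B1–B6
The largest bag has 5 vertices, giving width 4; this decomposition certifies tw(G) ≤ 4. Conversely, {1, 3, 5, 8, 10} is a clique of size 5, and the vertices of any clique must share a bag in every tree decomposition; so some bag has ≥ 5 vertices and tw(G) ≥ 4. Therefore the treewidth is 4.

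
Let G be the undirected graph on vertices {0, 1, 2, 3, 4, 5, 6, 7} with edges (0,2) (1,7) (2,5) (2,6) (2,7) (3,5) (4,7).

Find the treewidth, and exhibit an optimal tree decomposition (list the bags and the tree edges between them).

Treewidth 1.
Bags: B1 = {0, 2}  B2 = {2, 7}  B3 = {4, 7}  B4 = {2, 5}  B5 = {3, 5}  B6 = {1, 7}  B7 = {2, 6}
Tree: B1–B2, B2–B3, B2–B4, B4–B5, B2–B6, B1–B7

Each bag holds 2 vertices, so the decomposition has width 1, which upper-bounds the treewidth. Any graph with an edge has treewidth ≥ 1, and G has the edge 0–2. Therefore the treewidth is 1.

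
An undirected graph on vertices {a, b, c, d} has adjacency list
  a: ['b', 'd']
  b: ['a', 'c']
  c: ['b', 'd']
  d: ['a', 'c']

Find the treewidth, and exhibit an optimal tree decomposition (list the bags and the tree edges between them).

Treewidth 2.
One such decomposition:
Bags: B1 = {b, c, d}  B2 = {a, b, d}
Tree: B1–B2

Each bag holds 3 vertices, so the decomposition has width 2, which upper-bounds the treewidth. The edges b–c–d–a–b form a cycle, so G is not a tree and its treewidth is at least 2. Combining the bounds, tw(G) = 2.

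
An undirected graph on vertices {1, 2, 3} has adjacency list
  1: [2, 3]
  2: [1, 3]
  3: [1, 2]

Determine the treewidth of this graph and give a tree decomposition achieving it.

A single bag containing all 3 vertices is trivially a valid decomposition of width 2. On the other hand G contains the 3-clique {1, 2, 3}. A clique must lie in a single bag of any decomposition, so no decomposition can have width below 2. Therefore the treewidth is 2.

Treewidth 2.
Bags: B1 = {1, 2, 3}
Tree: (single bag)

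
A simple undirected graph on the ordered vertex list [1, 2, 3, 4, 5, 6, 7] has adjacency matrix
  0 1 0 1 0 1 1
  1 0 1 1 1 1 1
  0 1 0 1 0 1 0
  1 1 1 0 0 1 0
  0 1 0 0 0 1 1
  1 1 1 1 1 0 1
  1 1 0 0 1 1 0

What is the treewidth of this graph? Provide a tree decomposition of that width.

The largest bag has 4 vertices, giving width 3; this decomposition certifies tw(G) ≤ 3. Conversely, {1, 2, 4, 6} is a clique of size 4, and the vertices of any clique must share a bag in every tree decomposition; so some bag has ≥ 4 vertices and tw(G) ≥ 3. The upper and lower bounds meet at 3, so that is the treewidth.

Treewidth 3.
One such decomposition:
Bags: B1 = {1, 2, 6, 7}  B2 = {1, 2, 4, 6}  B3 = {2, 5, 6, 7}  B4 = {2, 3, 4, 6}
Tree: B1–B2, B1–B3, B2–B4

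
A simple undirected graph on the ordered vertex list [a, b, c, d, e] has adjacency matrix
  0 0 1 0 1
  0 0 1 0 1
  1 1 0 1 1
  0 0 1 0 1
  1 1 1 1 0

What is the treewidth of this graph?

2

A width-2 tree decomposition is:
Bags: B1 = {b, c, e}  B2 = {c, d, e}  B3 = {a, c, e}
Tree: B1–B2, B2–B3
The largest bag has 3 vertices, giving width 2; this decomposition certifies tw(G) ≤ 2. On the other hand G contains the 3-clique {c, d, e}. A clique must lie in a single bag of any decomposition, so no decomposition can have width below 2. Therefore the treewidth is 2.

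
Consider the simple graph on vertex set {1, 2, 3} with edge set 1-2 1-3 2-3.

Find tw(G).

2

A width-2 tree decomposition is:
Bags: B1 = {1, 2, 3}
Tree: (single bag)
A single bag containing all 3 vertices is trivially a valid decomposition of width 2. For the lower bound, the 3 vertices {1, 2, 3} are pairwise adjacent, and any tree decomposition puts a clique entirely inside one bag — forcing width ≥ 2. The upper and lower bounds meet at 2, so that is the treewidth.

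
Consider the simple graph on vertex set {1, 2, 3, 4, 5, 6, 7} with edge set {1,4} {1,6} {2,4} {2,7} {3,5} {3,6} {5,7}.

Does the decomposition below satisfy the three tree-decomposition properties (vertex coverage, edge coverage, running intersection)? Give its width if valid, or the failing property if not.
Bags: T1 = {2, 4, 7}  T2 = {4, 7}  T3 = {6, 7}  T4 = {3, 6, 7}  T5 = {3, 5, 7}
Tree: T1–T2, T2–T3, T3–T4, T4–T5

No — vertex 1 appears in no bag.

A tree decomposition must satisfy three properties: every vertex lies in some bag; for every edge, both endpoints lie together in some bag; and for every vertex, the bags containing it form a connected subtree. Here vertex 1 appears in no bag, so the decomposition is invalid.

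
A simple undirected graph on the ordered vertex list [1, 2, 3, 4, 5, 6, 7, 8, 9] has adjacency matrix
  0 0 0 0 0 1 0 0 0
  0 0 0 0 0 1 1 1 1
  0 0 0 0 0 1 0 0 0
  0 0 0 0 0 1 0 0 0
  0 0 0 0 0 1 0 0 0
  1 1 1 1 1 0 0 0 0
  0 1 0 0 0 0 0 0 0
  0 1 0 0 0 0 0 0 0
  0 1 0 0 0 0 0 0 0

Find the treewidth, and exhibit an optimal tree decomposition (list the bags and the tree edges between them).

Every bag has size at most 2, so the width is 2 − 1 = 1 and tw(G) ≤ 1. Since G has at least one edge (e.g. 6–5), it is not an edgeless graph, so tw(G) ≥ 1. Combining the bounds, tw(G) = 1.

Treewidth 1.
One such decomposition:
Bags: B1 = {5, 6}  B2 = {2, 6}  B3 = {4, 6}  B4 = {1, 6}  B5 = {2, 8}  B6 = {2, 9}  B7 = {3, 6}  B8 = {2, 7}
Tree: B1–B2, B1–B3, B1–B4, B2–B5, B5–B6, B1–B7, B2–B8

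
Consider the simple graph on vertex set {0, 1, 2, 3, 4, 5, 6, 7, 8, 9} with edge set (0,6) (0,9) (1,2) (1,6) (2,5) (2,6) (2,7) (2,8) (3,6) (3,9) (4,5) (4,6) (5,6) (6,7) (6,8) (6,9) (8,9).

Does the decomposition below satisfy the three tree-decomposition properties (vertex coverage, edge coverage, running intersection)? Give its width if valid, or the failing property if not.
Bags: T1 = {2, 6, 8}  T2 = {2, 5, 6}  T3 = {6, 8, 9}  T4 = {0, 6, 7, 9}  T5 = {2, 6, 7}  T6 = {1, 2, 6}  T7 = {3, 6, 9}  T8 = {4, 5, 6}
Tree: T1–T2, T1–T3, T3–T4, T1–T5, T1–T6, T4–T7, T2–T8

No — bags containing vertex 7 are not connected in the tree.

A tree decomposition must satisfy three properties: every vertex lies in some bag; for every edge, both endpoints lie together in some bag; and for every vertex, the bags containing it form a connected subtree. Here bags containing vertex 7 are not connected in the tree, so the decomposition is invalid.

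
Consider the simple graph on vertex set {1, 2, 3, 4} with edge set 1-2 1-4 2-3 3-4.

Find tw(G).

A width-2 tree decomposition is:
Bags: B1 = {2, 3, 4}  B2 = {1, 2, 4}
Tree: B1–B2
The largest bag has 3 vertices, giving width 2; this decomposition certifies tw(G) ≤ 2. Since 4–3–2–1–4 is a cycle in G, G is not acyclic. Forests are exactly the graphs of treewidth ≤ 1, so tw(G) ≥ 2. Combining the bounds, tw(G) = 2.

2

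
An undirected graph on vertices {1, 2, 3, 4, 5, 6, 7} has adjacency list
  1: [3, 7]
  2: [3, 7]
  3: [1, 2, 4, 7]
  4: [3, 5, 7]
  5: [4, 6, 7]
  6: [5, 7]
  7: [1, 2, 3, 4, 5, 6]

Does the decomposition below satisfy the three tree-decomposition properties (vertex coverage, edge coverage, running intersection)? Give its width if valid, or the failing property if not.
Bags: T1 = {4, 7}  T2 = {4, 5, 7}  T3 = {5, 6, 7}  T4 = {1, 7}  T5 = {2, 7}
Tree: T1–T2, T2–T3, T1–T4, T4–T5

A tree decomposition must satisfy three properties: every vertex lies in some bag; for every edge, both endpoints lie together in some bag; and for every vertex, the bags containing it form a connected subtree. Here vertex 3 appears in no bag, so the decomposition is invalid.

No — vertex 3 appears in no bag.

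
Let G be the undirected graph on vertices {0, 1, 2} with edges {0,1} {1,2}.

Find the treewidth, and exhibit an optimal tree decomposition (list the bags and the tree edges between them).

Every bag has size at most 2, so the width is 2 − 1 = 1 and tw(G) ≤ 1. Any graph with an edge has treewidth ≥ 1, and G has the edge 0–1. Therefore the treewidth is 1.

Treewidth 1.
Bags: B1 = {0, 1}  B2 = {1, 2}
Tree: B1–B2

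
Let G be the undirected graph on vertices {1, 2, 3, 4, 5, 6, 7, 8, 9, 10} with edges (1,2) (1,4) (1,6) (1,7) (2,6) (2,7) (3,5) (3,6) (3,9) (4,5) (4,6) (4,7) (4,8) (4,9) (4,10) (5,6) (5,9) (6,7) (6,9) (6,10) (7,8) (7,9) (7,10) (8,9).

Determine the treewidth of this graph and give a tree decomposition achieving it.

Every bag has size at most 4, so the width is 4 − 1 = 3 and tw(G) ≤ 3. Conversely, {4, 7, 8, 9} is a clique of size 4, and the vertices of any clique must share a bag in every tree decomposition; so some bag has ≥ 4 vertices and tw(G) ≥ 3. The upper and lower bounds meet at 3, so that is the treewidth.

Treewidth 3.
Bags: B1 = {3, 5, 6, 9}  B2 = {4, 5, 6, 9}  B3 = {4, 6, 7, 9}  B4 = {1, 4, 6, 7}  B5 = {1, 2, 6, 7}  B6 = {4, 7, 8, 9}  B7 = {4, 6, 7, 10}
Tree: B1–B2, B2–B3, B3–B4, B4–B5, B3–B6, B4–B7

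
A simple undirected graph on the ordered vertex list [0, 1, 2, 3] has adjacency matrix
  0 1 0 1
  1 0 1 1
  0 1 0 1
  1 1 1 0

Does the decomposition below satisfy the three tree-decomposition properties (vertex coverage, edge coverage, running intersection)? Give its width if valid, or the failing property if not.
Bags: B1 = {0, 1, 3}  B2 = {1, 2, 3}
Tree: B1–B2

Yes; width 2.

Every vertex of G appears in some bag (union = {0, 1, 2, 3}); every edge is covered by a bag; and for each vertex v the set of bags containing v is connected in the bag tree. The decomposition is therefore valid. The largest bag has 3 vertices, so the width is 2.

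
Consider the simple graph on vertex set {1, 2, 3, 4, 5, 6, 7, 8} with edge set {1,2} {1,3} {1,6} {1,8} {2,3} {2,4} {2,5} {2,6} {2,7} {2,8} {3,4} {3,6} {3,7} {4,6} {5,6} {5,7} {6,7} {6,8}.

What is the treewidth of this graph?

A width-3 tree decomposition is:
Bags: B1 = {2, 3, 4, 6}  B2 = {2, 3, 6, 7}  B3 = {2, 5, 6, 7}  B4 = {1, 2, 3, 6}  B5 = {1, 2, 6, 8}
Tree: B1–B2, B2–B3, B1–B4, B4–B5
Each bag holds 4 vertices, so the decomposition has width 3, which upper-bounds the treewidth. On the other hand G contains the 4-clique {1, 2, 6, 8}. A clique must lie in a single bag of any decomposition, so no decomposition can have width below 3. The upper and lower bounds meet at 3, so that is the treewidth.

3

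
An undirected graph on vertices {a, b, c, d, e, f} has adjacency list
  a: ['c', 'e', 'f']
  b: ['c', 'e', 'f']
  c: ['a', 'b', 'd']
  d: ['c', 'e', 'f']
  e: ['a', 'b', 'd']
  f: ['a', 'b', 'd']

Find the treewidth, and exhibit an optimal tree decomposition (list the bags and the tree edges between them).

Each bag holds 4 vertices, so the decomposition has width 3, which upper-bounds the treewidth. For the lower bound: the 4 vertex sets {a,e}, {d,f}, {c}, {b} are disjoint, each induces a connected subgraph, and every pair is joined by at least one edge of G. Contracting each set to a single vertex therefore yields K_{4} as a minor, and since treewidth is minor-monotone, tw(G) ≥ tw(K_{4}) = 3. The upper and lower bounds meet at 3, so that is the treewidth.

Treewidth 3.
One optimal decomposition is:
Bags: B1 = {a, c, e, f}  B2 = {c, d, e, f}  B3 = {b, c, e, f}
Tree: B1–B2, B2–B3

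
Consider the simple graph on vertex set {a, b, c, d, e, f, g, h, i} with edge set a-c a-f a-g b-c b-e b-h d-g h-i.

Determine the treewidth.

A width-1 tree decomposition is:
Bags: B1 = {a, c}  B2 = {a, g}  B3 = {d, g}  B4 = {b, c}  B5 = {a, f}  B6 = {b, h}  B7 = {h, i}  B8 = {b, e}
Tree: B1–B2, B2–B3, B1–B4, B2–B5, B4–B6, B6–B7, B4–B8
Each bag holds 2 vertices, so the decomposition has width 1, which upper-bounds the treewidth. Any graph with an edge has treewidth ≥ 1, and G has the edge a–c. Therefore the treewidth is 1.

1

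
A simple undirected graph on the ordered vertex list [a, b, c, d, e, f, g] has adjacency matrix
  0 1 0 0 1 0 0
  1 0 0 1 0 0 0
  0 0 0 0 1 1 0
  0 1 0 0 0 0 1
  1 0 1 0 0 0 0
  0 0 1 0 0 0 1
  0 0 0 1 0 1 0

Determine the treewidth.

2

A width-2 tree decomposition is:
Bags: B1 = {b, d, g}  B2 = {b, f, g}  B3 = {b, c, f}  B4 = {b, c, e}  B5 = {a, b, e}
Tree: B1–B2, B2–B3, B3–B4, B4–B5
Each bag holds 3 vertices, so the decomposition has width 2, which upper-bounds the treewidth. For the lower bound, G contains the cycle b–d–g–f–c–e–a–b, so G is not a forest; only forests have treewidth ≤ 1, hence tw(G) ≥ 2. Therefore the treewidth is 2.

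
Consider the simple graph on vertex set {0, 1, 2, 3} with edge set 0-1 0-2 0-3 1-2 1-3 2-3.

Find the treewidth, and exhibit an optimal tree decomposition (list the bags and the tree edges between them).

With just one bag of size 4, the width is 4 − 1 = 3, so tw(G) ≤ 3. Conversely, {0, 1, 2, 3} is a clique of size 4, and the vertices of any clique must share a bag in every tree decomposition; so some bag has ≥ 4 vertices and tw(G) ≥ 3. Hence tw(G) = 3 exactly.

Treewidth 3.
One optimal decomposition is:
Bags: B1 = {0, 1, 2, 3}
Tree: (single bag)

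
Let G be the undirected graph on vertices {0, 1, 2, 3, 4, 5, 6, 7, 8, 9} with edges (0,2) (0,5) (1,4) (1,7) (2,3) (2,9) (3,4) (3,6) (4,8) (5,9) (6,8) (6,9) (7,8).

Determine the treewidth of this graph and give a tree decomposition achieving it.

Treewidth 2.
One such decomposition:
Bags: B1 = {1, 7, 8}  B2 = {1, 4, 8}  B3 = {4, 6, 8}  B4 = {3, 4, 6}  B5 = {3, 6, 9}  B6 = {2, 3, 9}  B7 = {2, 5, 9}  B8 = {0, 2, 5}
Tree: B1–B2, B2–B3, B3–B4, B4–B5, B5–B6, B6–B7, B7–B8

The largest bag has 3 vertices, giving width 2; this decomposition certifies tw(G) ≤ 2. Since 7–1–4–8–7 is a cycle in G, G is not acyclic. Forests are exactly the graphs of treewidth ≤ 1, so tw(G) ≥ 2. Combining the bounds, tw(G) = 2.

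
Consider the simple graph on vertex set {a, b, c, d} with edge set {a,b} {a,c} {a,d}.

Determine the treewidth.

1

A width-1 tree decomposition is:
Bags: B1 = {a, b}  B2 = {a, d}  B3 = {a, c}
Tree: B1–B2, B1–B3
Every bag has size at most 2, so the width is 2 − 1 = 1 and tw(G) ≤ 1. G has an edge, so its treewidth is at least 1. Therefore the treewidth is 1.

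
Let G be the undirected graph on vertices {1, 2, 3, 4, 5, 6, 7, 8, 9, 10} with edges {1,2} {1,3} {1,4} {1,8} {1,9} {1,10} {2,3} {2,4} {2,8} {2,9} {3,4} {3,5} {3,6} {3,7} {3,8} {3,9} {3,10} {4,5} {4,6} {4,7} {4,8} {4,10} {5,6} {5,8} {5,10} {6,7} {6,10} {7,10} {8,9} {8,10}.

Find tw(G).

A width-4 tree decomposition is:
Bags: B1 = {1, 3, 4, 8, 10}  B2 = {1, 2, 3, 4, 8}  B3 = {3, 4, 5, 8, 10}  B4 = {3, 4, 5, 6, 10}  B5 = {1, 2, 3, 8, 9}  B6 = {3, 4, 6, 7, 10}
Tree: B1–B2, B1–B3, B3–B4, B2–B5, B4–B6
Each bag holds 5 vertices, so the decomposition has width 4, which upper-bounds the treewidth. For the lower bound, the 5 vertices {1, 2, 3, 8, 9} are pairwise adjacent, and any tree decomposition puts a clique entirely inside one bag — forcing width ≥ 4. Therefore the treewidth is 4.

4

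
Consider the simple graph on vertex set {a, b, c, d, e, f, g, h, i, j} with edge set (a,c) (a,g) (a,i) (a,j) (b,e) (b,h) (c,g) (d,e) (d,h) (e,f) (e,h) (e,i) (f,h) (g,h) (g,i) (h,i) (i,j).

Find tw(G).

A width-2 tree decomposition is:
Bags: B1 = {g, h, i}  B2 = {e, h, i}  B3 = {a, g, i}  B4 = {a, c, g}  B5 = {b, e, h}  B6 = {a, i, j}  B7 = {e, f, h}  B8 = {d, e, h}
Tree: B1–B2, B1–B3, B3–B4, B2–B5, B3–B6, B2–B7, B2–B8
Each bag holds 3 vertices, so the decomposition has width 2, which upper-bounds the treewidth. On the other hand G contains the 3-clique {a, i, j}. A clique must lie in a single bag of any decomposition, so no decomposition can have width below 2. The upper and lower bounds meet at 2, so that is the treewidth.

2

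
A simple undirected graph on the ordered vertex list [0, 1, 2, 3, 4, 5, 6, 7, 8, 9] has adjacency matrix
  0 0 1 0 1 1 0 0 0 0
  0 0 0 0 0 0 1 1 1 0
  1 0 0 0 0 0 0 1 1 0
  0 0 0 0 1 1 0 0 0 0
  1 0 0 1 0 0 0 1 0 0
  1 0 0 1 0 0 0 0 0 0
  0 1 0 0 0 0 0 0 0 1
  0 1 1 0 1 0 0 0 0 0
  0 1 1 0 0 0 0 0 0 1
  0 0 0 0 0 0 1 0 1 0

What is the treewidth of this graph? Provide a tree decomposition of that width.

The largest bag has 3 vertices, giving width 2; this decomposition certifies tw(G) ≤ 2. Since 6–9–8–1–6 is a cycle in G, G is not acyclic. Forests are exactly the graphs of treewidth ≤ 1, so tw(G) ≥ 2. Hence tw(G) = 2 exactly.

Treewidth 2.
Bags: B1 = {1, 6, 9}  B2 = {1, 8, 9}  B3 = {1, 7, 8}  B4 = {2, 7, 8}  B5 = {2, 4, 7}  B6 = {0, 2, 4}  B7 = {0, 3, 4}  B8 = {0, 3, 5}
Tree: B1–B2, B2–B3, B3–B4, B4–B5, B5–B6, B6–B7, B7–B8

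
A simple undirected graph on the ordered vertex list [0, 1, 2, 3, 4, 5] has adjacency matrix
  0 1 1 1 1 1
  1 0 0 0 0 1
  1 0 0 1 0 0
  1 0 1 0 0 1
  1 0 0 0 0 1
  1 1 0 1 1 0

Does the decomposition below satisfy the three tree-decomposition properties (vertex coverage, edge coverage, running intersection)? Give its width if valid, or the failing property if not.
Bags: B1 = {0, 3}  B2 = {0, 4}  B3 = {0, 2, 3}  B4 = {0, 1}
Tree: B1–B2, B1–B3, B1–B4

No — vertex 5 appears in no bag.

A tree decomposition must satisfy three properties: every vertex lies in some bag; for every edge, both endpoints lie together in some bag; and for every vertex, the bags containing it form a connected subtree. Here vertex 5 appears in no bag, so the decomposition is invalid.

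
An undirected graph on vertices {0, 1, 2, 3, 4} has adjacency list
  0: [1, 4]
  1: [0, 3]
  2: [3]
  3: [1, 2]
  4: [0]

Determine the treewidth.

1

A width-1 tree decomposition is:
Bags: B1 = {0, 1}  B2 = {0, 4}  B3 = {1, 3}  B4 = {2, 3}
Tree: B1–B2, B1–B3, B3–B4
Each bag holds 2 vertices, so the decomposition has width 1, which upper-bounds the treewidth. G has an edge, so its treewidth is at least 1. The upper and lower bounds meet at 1, so that is the treewidth.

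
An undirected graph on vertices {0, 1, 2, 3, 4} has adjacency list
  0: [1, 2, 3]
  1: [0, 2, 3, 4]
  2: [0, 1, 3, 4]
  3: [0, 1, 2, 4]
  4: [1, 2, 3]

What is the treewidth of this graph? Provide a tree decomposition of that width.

Treewidth 3.
Bags: B1 = {1, 2, 3, 4}  B2 = {0, 1, 2, 3}
Tree: B1–B2

Every bag has size at most 4, so the width is 4 − 1 = 3 and tw(G) ≤ 3. Conversely, {0, 1, 2, 3} is a clique of size 4, and the vertices of any clique must share a bag in every tree decomposition; so some bag has ≥ 4 vertices and tw(G) ≥ 3. The upper and lower bounds meet at 3, so that is the treewidth.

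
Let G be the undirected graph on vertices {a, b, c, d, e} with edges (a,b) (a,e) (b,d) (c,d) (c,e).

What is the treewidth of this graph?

A width-2 tree decomposition is:
Bags: B1 = {a, c, e}  B2 = {a, b, c}  B3 = {b, c, d}
Tree: B1–B2, B2–B3
Each bag holds 3 vertices, so the decomposition has width 2, which upper-bounds the treewidth. For the lower bound, G contains the cycle c–e–a–b–d–c, so G is not a forest; only forests have treewidth ≤ 1, hence tw(G) ≥ 2. Therefore the treewidth is 2.

2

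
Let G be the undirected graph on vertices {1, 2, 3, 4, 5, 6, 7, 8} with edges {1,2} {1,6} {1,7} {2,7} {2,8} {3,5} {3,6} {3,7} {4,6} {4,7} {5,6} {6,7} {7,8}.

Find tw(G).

2

A width-2 tree decomposition is:
Bags: B1 = {1, 6, 7}  B2 = {3, 6, 7}  B3 = {1, 2, 7}  B4 = {2, 7, 8}  B5 = {3, 5, 6}  B6 = {4, 6, 7}
Tree: B1–B2, B1–B3, B3–B4, B2–B5, B2–B6
Every bag has size at most 3, so the width is 3 − 1 = 2 and tw(G) ≤ 2. On the other hand G contains the 3-clique {3, 5, 6}. A clique must lie in a single bag of any decomposition, so no decomposition can have width below 2. Combining the bounds, tw(G) = 2.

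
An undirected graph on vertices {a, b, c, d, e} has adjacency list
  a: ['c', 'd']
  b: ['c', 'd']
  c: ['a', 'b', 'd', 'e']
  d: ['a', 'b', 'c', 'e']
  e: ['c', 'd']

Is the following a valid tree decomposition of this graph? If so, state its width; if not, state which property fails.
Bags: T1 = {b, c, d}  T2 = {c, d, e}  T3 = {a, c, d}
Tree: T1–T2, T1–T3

Yes; width 2.

Every vertex of G appears in some bag (union = {a, b, c, d, e}); every edge is covered by a bag; and for each vertex v the set of bags containing v is connected in the bag tree. The decomposition is therefore valid. The largest bag has 3 vertices, so the width is 2.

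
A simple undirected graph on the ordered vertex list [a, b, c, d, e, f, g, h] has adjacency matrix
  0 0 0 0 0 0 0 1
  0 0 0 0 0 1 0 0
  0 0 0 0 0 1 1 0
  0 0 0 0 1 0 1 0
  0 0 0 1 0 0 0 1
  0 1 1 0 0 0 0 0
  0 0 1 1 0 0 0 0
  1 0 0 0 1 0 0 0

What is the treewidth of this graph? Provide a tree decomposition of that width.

Treewidth 1.
One such decomposition:
Bags: B1 = {b, f}  B2 = {c, f}  B3 = {c, g}  B4 = {d, g}  B5 = {d, e}  B6 = {e, h}  B7 = {a, h}
Tree: B1–B2, B2–B3, B3–B4, B4–B5, B5–B6, B6–B7

Each bag holds 2 vertices, so the decomposition has width 1, which upper-bounds the treewidth. G has an edge, so its treewidth is at least 1. Combining the bounds, tw(G) = 1.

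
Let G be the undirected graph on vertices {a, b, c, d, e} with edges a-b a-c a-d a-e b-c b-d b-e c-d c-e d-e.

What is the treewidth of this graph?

A width-4 tree decomposition is:
Bags: B1 = {a, b, c, d, e}
Tree: (single bag)
With just one bag of size 5, the width is 5 − 1 = 4, so tw(G) ≤ 4. Conversely, {a, b, c, d, e} is a clique of size 5, and the vertices of any clique must share a bag in every tree decomposition; so some bag has ≥ 5 vertices and tw(G) ≥ 4. Therefore the treewidth is 4.

4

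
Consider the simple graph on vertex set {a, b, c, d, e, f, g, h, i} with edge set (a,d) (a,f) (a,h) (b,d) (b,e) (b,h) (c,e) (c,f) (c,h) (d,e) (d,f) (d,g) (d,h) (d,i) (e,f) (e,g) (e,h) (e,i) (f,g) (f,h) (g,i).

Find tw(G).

A width-3 tree decomposition is:
Bags: B1 = {d, e, f, h}  B2 = {c, e, f, h}  B3 = {a, d, f, h}  B4 = {d, e, f, g}  B5 = {b, d, e, h}  B6 = {d, e, g, i}
Tree: B1–B2, B1–B3, B1–B4, B1–B5, B4–B6
Every bag has size at most 4, so the width is 4 − 1 = 3 and tw(G) ≤ 3. Conversely, {d, e, f, g} is a clique of size 4, and the vertices of any clique must share a bag in every tree decomposition; so some bag has ≥ 4 vertices and tw(G) ≥ 3. The upper and lower bounds meet at 3, so that is the treewidth.

3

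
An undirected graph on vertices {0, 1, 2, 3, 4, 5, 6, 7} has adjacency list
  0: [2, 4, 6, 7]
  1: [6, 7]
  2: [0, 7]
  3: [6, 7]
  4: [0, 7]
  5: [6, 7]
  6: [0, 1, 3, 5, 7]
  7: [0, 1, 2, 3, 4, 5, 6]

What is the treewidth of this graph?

A width-2 tree decomposition is:
Bags: B1 = {0, 6, 7}  B2 = {3, 6, 7}  B3 = {0, 4, 7}  B4 = {5, 6, 7}  B5 = {1, 6, 7}  B6 = {0, 2, 7}
Tree: B1–B2, B1–B3, B2–B4, B1–B5, B1–B6
The largest bag has 3 vertices, giving width 2; this decomposition certifies tw(G) ≤ 2. On the other hand G contains the 3-clique {0, 2, 7}. A clique must lie in a single bag of any decomposition, so no decomposition can have width below 2. Combining the bounds, tw(G) = 2.

2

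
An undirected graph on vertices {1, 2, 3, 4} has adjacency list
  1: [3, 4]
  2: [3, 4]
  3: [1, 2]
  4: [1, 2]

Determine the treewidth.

2

A width-2 tree decomposition is:
Bags: B1 = {1, 2, 3}  B2 = {1, 2, 4}
Tree: B1–B2
Every bag has size at most 3, so the width is 3 − 1 = 2 and tw(G) ≤ 2. Since 1–3–2–4–1 is a cycle in G, G is not acyclic. Forests are exactly the graphs of treewidth ≤ 1, so tw(G) ≥ 2. Therefore the treewidth is 2.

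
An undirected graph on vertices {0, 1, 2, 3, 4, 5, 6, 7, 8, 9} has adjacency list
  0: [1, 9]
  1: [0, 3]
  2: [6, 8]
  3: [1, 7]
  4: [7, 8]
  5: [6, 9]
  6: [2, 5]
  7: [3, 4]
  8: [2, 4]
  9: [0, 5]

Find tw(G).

2

A width-2 tree decomposition is:
Bags: B1 = {1, 3, 7}  B2 = {0, 1, 7}  B3 = {0, 7, 9}  B4 = {5, 7, 9}  B5 = {5, 6, 7}  B6 = {2, 6, 7}  B7 = {2, 7, 8}  B8 = {4, 7, 8}
Tree: B1–B2, B2–B3, B3–B4, B4–B5, B5–B6, B6–B7, B7–B8
Each bag holds 3 vertices, so the decomposition has width 2, which upper-bounds the treewidth. For the lower bound, G contains the cycle 7–3–1–0–9–5–6–2–8–4–7, so G is not a forest; only forests have treewidth ≤ 1, hence tw(G) ≥ 2. Hence tw(G) = 2 exactly.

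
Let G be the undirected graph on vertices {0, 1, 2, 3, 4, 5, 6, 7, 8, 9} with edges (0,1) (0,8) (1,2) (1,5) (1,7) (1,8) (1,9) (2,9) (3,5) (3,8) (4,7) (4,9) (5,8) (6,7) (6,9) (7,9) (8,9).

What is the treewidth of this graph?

A width-2 tree decomposition is:
Bags: B1 = {1, 7, 9}  B2 = {1, 2, 9}  B3 = {1, 8, 9}  B4 = {4, 7, 9}  B5 = {6, 7, 9}  B6 = {1, 5, 8}  B7 = {0, 1, 8}  B8 = {3, 5, 8}
Tree: B1–B2, B1–B3, B1–B4, B1–B5, B3–B6, B3–B7, B6–B8
The largest bag has 3 vertices, giving width 2; this decomposition certifies tw(G) ≤ 2. For the lower bound, the 3 vertices {0, 1, 8} are pairwise adjacent, and any tree decomposition puts a clique entirely inside one bag — forcing width ≥ 2. Combining the bounds, tw(G) = 2.

2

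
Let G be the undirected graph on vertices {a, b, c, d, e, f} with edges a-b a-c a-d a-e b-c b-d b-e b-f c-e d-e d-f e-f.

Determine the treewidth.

3

A width-3 tree decomposition is:
Bags: B1 = {a, b, d, e}  B2 = {b, d, e, f}  B3 = {a, b, c, e}
Tree: B1–B2, B1–B3
The largest bag has 4 vertices, giving width 3; this decomposition certifies tw(G) ≤ 3. For the lower bound, the 4 vertices {b, d, e, f} are pairwise adjacent, and any tree decomposition puts a clique entirely inside one bag — forcing width ≥ 3. The upper and lower bounds meet at 3, so that is the treewidth.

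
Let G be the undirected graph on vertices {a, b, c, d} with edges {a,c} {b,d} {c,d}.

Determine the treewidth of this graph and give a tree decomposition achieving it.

Each bag holds 2 vertices, so the decomposition has width 1, which upper-bounds the treewidth. Any graph with an edge has treewidth ≥ 1, and G has the edge a–c. Therefore the treewidth is 1.

Treewidth 1.
One such decomposition:
Bags: B1 = {a, c}  B2 = {c, d}  B3 = {b, d}
Tree: B1–B2, B2–B3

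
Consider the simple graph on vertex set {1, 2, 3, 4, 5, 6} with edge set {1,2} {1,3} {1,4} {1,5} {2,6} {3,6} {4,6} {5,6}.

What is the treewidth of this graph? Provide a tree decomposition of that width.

Every bag has size at most 3, so the width is 3 − 1 = 2 and tw(G) ≤ 2. For the lower bound, G contains the cycle 2–6–4–1–2, so G is not a forest; only forests have treewidth ≤ 1, hence tw(G) ≥ 2. Combining the bounds, tw(G) = 2.

Treewidth 2.
One optimal decomposition is:
Bags: B1 = {1, 2, 6}  B2 = {1, 4, 6}  B3 = {1, 3, 6}  B4 = {1, 5, 6}
Tree: B1–B2, B2–B3, B3–B4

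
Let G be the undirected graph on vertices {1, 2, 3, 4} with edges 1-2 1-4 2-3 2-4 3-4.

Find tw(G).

2

A width-2 tree decomposition is:
Bags: B1 = {1, 2, 4}  B2 = {2, 3, 4}
Tree: B1–B2
Every bag has size at most 3, so the width is 3 − 1 = 2 and tw(G) ≤ 2. Conversely, {1, 2, 4} is a clique of size 3, and the vertices of any clique must share a bag in every tree decomposition; so some bag has ≥ 3 vertices and tw(G) ≥ 2. Hence tw(G) = 2 exactly.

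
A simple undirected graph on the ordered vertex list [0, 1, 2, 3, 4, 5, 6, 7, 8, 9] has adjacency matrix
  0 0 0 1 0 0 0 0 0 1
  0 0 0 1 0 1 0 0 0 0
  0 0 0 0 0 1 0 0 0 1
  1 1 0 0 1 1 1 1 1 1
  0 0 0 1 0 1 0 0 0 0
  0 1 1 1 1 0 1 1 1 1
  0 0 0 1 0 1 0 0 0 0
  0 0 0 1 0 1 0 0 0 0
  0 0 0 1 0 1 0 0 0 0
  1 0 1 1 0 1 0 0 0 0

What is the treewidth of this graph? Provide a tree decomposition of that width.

Every bag has size at most 3, so the width is 3 − 1 = 2 and tw(G) ≤ 2. On the other hand G contains the 3-clique {2, 5, 9}. A clique must lie in a single bag of any decomposition, so no decomposition can have width below 2. Combining the bounds, tw(G) = 2.

Treewidth 2.
Bags: B1 = {3, 5, 9}  B2 = {1, 3, 5}  B3 = {3, 5, 7}  B4 = {2, 5, 9}  B5 = {0, 3, 9}  B6 = {3, 5, 6}  B7 = {3, 5, 8}  B8 = {3, 4, 5}
Tree: B1–B2, B1–B3, B1–B4, B1–B5, B1–B6, B6–B7, B3–B8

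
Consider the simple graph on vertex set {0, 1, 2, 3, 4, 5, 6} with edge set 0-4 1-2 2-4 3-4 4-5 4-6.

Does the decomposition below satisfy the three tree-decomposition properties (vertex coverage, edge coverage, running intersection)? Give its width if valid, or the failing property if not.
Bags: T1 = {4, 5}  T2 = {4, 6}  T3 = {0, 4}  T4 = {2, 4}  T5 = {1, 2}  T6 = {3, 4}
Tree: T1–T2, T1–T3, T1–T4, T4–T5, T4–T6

Vertex coverage: the bags together contain {0, 1, 2, 3, 4, 5, 6}, the full vertex set. Edge coverage: each edge of G has both endpoints in at least one bag. Running intersection: for every vertex, the bags containing it form a connected subtree. All three properties hold, so this is a valid tree decomposition of width max|bag| − 1 = 1, and hence tw(G) ≤ 1.

Yes; width 1.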